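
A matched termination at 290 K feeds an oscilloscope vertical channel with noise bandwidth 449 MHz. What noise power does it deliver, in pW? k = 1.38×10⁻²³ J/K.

1.80 pW

P_n = kTB = 1.38×10⁻²³ × 290 × 4.49×10⁸ = 1.80×10⁻¹² W = 1.80 pW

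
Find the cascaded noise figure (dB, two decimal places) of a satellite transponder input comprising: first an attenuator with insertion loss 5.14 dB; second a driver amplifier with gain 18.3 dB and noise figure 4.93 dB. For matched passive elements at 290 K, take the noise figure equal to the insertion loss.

10.07 dB

Convert to linear (a loss of L dB is a gain of −L dB): F_i = 10^(NF_i/10), G_i = 10^(G_i,dB/10)
  Stage 1: F_1 = 10^(5.14/10) = 3.266, G_1 = 10^(−5.14/10) = 0.3062
  Stage 2: F_2 = 10^(4.93/10) = 3.112, G_2 = 10^(18.3/10) = 67.61
Friis cascade:
  F = 3.266 + (3.112 − 1)/0.3062 = 10.16
NF = 10 log₁₀(10.16) = 10.07 dB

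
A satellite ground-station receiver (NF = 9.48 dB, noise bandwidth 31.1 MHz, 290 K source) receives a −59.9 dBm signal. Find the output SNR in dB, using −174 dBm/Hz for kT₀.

Noise floor: N = −174 + 10 log₁₀(B) + NF
10 log₁₀(3.11×10⁷) = 74.93 dB
N = −174 + 74.93 + 9.48 = −89.59 dBm
SNR = P_sig − N = −59.9 − (−89.59) = 29.69 dB → 29.7 dB

29.7 dB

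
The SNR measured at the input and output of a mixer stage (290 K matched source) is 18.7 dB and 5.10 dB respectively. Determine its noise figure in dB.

NF (dB) = SNR_in(dB) − SNR_out(dB) when the source is at T₀
NF = 18.7 − 5.10 = 13.60 dB

13.60 dB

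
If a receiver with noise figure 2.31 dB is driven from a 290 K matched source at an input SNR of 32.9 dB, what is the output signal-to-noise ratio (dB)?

By definition F = SNR_in/SNR_out, so in dB: SNR_out = SNR_in − NF
SNR_out = 32.9 − 2.31 = 30.59 dB

30.59 dB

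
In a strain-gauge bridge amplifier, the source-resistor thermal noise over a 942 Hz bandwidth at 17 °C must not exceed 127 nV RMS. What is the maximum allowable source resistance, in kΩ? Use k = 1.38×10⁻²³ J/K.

1.07 kΩ

T = 17 °C + 273.15 = 290.15 K
Johnson–Nyquist: V_n = √(4kTRB) ⇒ R = V_n² / (4kTB)
4kTB = 4 × 1.38×10⁻²³ × 290.15 × 9.42×10² = 1.51×10⁻¹⁷
R = (1.27×10⁻⁷)² / 1.51×10⁻¹⁷ = 1.07×10³ Ω = 1.07 kΩ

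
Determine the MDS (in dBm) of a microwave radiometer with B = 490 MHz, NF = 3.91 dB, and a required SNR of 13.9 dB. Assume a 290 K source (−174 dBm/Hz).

−69.3 dBm

Sensitivity = −174 + 10 log₁₀(B) + NF + SNR_min
= −174 + 86.9 + 3.91 + 13.9
= −69.29 dBm → −69.3 dBm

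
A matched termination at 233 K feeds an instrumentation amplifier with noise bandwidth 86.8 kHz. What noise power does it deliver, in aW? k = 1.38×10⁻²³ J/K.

279 aW

P_n = kTB = 1.38×10⁻²³ × 233 × 8.68×10⁴ = 2.79×10⁻¹⁶ W = 279 aW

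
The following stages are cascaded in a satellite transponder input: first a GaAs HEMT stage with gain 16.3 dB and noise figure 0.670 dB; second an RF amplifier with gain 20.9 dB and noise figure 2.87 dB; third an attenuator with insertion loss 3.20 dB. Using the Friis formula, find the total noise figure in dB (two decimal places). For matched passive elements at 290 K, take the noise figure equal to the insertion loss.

0.75 dB

Convert to linear (a loss of L dB is a gain of −L dB): F_i = 10^(NF_i/10), G_i = 10^(G_i,dB/10)
  Stage 1: F_1 = 10^(0.670/10) = 1.167, G_1 = 10^(16.3/10) = 42.66
  Stage 2: F_2 = 10^(2.87/10) = 1.936, G_2 = 10^(20.9/10) = 123.0
  Stage 3: F_3 = 10^(3.20/10) = 2.089, G_3 = 10^(−3.20/10) = 0.4786
Friis cascade:
  F = 1.167 + (1.936 − 1)/42.66 + (2.089 − 1)/5248 = 1.189
NF = 10 log₁₀(1.189) = 0.75 dB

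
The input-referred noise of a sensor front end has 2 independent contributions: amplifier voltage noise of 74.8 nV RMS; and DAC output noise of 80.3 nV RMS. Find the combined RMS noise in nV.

110 nV

Uncorrelated sources add in power (mean-square): V_tot = √(ΣV_i²)
V_tot = √[(7.48×10⁻⁸)² + (8.03×10⁻⁸)²] = 1.10×10⁻⁷ V = 110 nV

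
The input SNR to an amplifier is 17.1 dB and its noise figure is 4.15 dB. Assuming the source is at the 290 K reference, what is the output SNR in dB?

By definition F = SNR_in/SNR_out, so in dB: SNR_out = SNR_in − NF
SNR_out = 17.1 − 4.15 = 12.95 dB

12.95 dB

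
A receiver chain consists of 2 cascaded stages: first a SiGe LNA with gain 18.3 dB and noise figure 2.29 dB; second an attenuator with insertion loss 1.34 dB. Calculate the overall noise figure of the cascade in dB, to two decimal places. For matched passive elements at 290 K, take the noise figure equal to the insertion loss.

Convert to linear (a loss of L dB is a gain of −L dB): F_i = 10^(NF_i/10), G_i = 10^(G_i,dB/10)
  Stage 1: F_1 = 10^(2.29/10) = 1.694, G_1 = 10^(18.3/10) = 67.61
  Stage 2: F_2 = 10^(1.34/10) = 1.361, G_2 = 10^(−1.34/10) = 0.7345
Friis cascade:
  F = 1.694 + (1.361 − 1)/67.61 = 1.700
NF = 10 log₁₀(1.700) = 2.30 dB

2.30 dB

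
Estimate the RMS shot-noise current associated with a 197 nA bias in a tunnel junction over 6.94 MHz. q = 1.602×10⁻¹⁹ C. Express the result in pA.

662 pA

I_n = √(2qI·B)
2qI·B = 2 × 1.602×10⁻¹⁹ × 1.97×10⁻⁷ × 6.94×10⁶ = 4.38×10⁻¹⁹ A²
I_n = √(4.38×10⁻¹⁹) = 6.62×10⁻¹⁰ A = 662 pA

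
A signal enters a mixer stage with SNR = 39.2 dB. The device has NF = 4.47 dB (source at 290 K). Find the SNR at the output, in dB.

34.73 dB

By definition F = SNR_in/SNR_out, so in dB: SNR_out = SNR_in − NF
SNR_out = 39.2 − 4.47 = 34.73 dB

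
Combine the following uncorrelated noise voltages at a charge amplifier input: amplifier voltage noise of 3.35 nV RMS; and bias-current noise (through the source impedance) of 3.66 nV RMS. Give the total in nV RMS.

4.96 nV

Uncorrelated sources add in power (mean-square): V_tot = √(ΣV_i²)
V_tot = √[(3.35×10⁻⁹)² + (3.66×10⁻⁹)²] = 4.96×10⁻⁹ V = 4.96 nV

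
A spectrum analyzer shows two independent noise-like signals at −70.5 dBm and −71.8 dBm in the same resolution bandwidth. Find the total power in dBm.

Convert to linear, add, convert back:
P₁ = 8.91×10⁻¹¹ W, P₂ = 6.61×10⁻¹¹ W
P_tot = 1.55×10⁻¹⁰ W → 10 log₁₀(P_tot / 10⁻³) = −68.1 dBm

−68.1 dBm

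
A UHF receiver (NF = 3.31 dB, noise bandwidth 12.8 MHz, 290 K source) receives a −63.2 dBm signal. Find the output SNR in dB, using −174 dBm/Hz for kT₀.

Noise floor: N = −174 + 10 log₁₀(B) + NF
10 log₁₀(1.28×10⁷) = 71.07 dB
N = −174 + 71.07 + 3.31 = −99.62 dBm
SNR = P_sig − N = −63.2 − (−99.62) = 36.42 dB → 36.4 dB

36.4 dB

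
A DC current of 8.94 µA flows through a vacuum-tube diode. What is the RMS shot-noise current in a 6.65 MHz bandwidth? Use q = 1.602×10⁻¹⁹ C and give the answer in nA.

4.36 nA

I_n = √(2qI·B)
2qI·B = 2 × 1.602×10⁻¹⁹ × 8.94×10⁻⁶ × 6.65×10⁶ = 1.90×10⁻¹⁷ A²
I_n = √(1.90×10⁻¹⁷) = 4.36×10⁻⁹ A = 4.36 nA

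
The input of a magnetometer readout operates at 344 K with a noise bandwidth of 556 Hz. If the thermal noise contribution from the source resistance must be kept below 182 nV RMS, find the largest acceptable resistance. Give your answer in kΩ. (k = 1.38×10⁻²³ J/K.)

Johnson–Nyquist: V_n = √(4kTRB) ⇒ R = V_n² / (4kTB)
4kTB = 4 × 1.38×10⁻²³ × 344 × 5.56×10² = 1.06×10⁻¹⁷
R = (1.82×10⁻⁷)² / 1.06×10⁻¹⁷ = 3.14×10³ Ω = 3.14 kΩ

3.14 kΩ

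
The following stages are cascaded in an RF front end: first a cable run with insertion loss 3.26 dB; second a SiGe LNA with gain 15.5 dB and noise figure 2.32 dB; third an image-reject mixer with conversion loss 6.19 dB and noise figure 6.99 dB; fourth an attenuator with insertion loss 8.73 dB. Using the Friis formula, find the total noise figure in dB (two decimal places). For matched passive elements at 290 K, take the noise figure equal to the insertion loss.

Convert to linear (a loss of L dB is a gain of −L dB): F_i = 10^(NF_i/10), G_i = 10^(G_i,dB/10)
  Stage 1: F_1 = 10^(3.26/10) = 2.118, G_1 = 10^(−3.26/10) = 0.4721
  Stage 2: F_2 = 10^(2.32/10) = 1.706, G_2 = 10^(15.5/10) = 35.48
  Stage 3: F_3 = 10^(6.99/10) = 5.000, G_3 = 10^(−6.19/10) = 0.2404
  Stage 4: F_4 = 10^(8.73/10) = 7.464, G_4 = 10^(−8.73/10) = 0.1340
Friis cascade:
  F = 2.118 + (1.706 − 1)/0.4721 + (5.000 − 1)/16.75 + (7.464 − 1)/4.027 = 5.458
NF = 10 log₁₀(5.458) = 7.37 dB

7.37 dB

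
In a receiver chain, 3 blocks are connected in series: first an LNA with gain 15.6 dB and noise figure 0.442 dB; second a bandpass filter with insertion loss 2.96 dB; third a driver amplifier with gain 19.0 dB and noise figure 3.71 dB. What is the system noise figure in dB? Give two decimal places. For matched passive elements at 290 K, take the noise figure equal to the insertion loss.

Convert to linear (a loss of L dB is a gain of −L dB): F_i = 10^(NF_i/10), G_i = 10^(G_i,dB/10)
  Stage 1: F_1 = 10^(0.442/10) = 1.107, G_1 = 10^(15.6/10) = 36.31
  Stage 2: F_2 = 10^(2.96/10) = 1.977, G_2 = 10^(−2.96/10) = 0.5058
  Stage 3: F_3 = 10^(3.71/10) = 2.350, G_3 = 10^(19.0/10) = 79.43
Friis cascade:
  F = 1.107 + (1.977 − 1)/36.31 + (2.350 − 1)/18.37 = 1.208
NF = 10 log₁₀(1.208) = 0.82 dB

0.82 dB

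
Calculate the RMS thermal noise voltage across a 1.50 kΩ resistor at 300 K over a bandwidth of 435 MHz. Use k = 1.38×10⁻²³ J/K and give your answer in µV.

V_n = √(4kTRB)
4kTRB = 4 × 1.38×10⁻²³ × 300 × 1.50×10³ × 4.35×10⁸ = 1.08×10⁻⁸ V²
V_n = √(1.08×10⁻⁸) = 1.04×10⁻⁴ V = 104 µV

104 µV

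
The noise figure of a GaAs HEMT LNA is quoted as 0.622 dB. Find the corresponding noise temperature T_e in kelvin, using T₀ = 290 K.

44.7 K

F = 10^(0.622/10) = 1.15398
T_e = (F − 1)·T₀ = (1.15398 − 1) × 290 = 44.7 K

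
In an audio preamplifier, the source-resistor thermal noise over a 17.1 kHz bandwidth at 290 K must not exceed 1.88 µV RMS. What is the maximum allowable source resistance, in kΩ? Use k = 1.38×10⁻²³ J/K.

Johnson–Nyquist: V_n = √(4kTRB) ⇒ R = V_n² / (4kTB)
4kTB = 4 × 1.38×10⁻²³ × 290 × 1.71×10⁴ = 2.74×10⁻¹⁶
R = (1.88×10⁻⁶)² / 2.74×10⁻¹⁶ = 1.29×10⁴ Ω = 12.9 kΩ

12.9 kΩ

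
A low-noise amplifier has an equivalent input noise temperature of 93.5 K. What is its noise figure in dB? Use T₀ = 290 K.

F = 1 + T_e/T₀ = 1 + 93.5/290 = 1.32241
NF = 10 log₁₀(1.32241) = 1.21 dB

1.21 dB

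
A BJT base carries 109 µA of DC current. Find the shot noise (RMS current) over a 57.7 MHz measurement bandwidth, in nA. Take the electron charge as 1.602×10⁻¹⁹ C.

44.9 nA

I_n = √(2qI·B)
2qI·B = 2 × 1.602×10⁻¹⁹ × 1.09×10⁻⁴ × 5.77×10⁷ = 2.02×10⁻¹⁵ A²
I_n = √(2.02×10⁻¹⁵) = 4.49×10⁻⁸ A = 44.9 nA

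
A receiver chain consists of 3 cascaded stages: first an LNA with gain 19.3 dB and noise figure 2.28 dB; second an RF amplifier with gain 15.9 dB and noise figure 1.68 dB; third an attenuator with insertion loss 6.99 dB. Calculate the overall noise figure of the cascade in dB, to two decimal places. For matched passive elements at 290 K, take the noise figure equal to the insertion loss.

Convert to linear (a loss of L dB is a gain of −L dB): F_i = 10^(NF_i/10), G_i = 10^(G_i,dB/10)
  Stage 1: F_1 = 10^(2.28/10) = 1.690, G_1 = 10^(19.3/10) = 85.11
  Stage 2: F_2 = 10^(1.68/10) = 1.472, G_2 = 10^(15.9/10) = 38.90
  Stage 3: F_3 = 10^(6.99/10) = 5.000, G_3 = 10^(−6.99/10) = 0.2000
Friis cascade:
  F = 1.690 + (1.472 − 1)/85.11 + (5.000 − 1)/3311 = 1.697
NF = 10 log₁₀(1.697) = 2.30 dB

2.30 dB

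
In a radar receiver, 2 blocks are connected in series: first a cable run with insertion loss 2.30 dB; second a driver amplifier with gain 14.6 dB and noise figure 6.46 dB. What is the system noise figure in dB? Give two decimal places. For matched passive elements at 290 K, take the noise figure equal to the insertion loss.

Convert to linear (a loss of L dB is a gain of −L dB): F_i = 10^(NF_i/10), G_i = 10^(G_i,dB/10)
  Stage 1: F_1 = 10^(2.30/10) = 1.698, G_1 = 10^(−2.30/10) = 0.5888
  Stage 2: F_2 = 10^(6.46/10) = 4.426, G_2 = 10^(14.6/10) = 28.84
Friis cascade:
  F = 1.698 + (4.426 − 1)/0.5888 = 7.516
NF = 10 log₁₀(7.516) = 8.76 dB

8.76 dB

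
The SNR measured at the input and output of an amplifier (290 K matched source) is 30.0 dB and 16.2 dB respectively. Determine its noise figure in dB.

NF (dB) = SNR_in(dB) − SNR_out(dB) when the source is at T₀
NF = 30.0 − 16.2 = 13.8 dB

13.8 dB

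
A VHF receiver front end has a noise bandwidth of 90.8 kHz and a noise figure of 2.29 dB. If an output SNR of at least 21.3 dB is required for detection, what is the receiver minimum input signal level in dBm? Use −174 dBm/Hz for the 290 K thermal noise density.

−100.8 dBm

Sensitivity = −174 + 10 log₁₀(B) + NF + SNR_min
= −174 + 49.58 + 2.29 + 21.3
= −100.83 dBm → −100.8 dBm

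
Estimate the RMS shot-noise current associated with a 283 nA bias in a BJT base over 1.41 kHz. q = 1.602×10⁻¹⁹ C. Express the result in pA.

11.3 pA

I_n = √(2qI·B)
2qI·B = 2 × 1.602×10⁻¹⁹ × 2.83×10⁻⁷ × 1.41×10³ = 1.28×10⁻²² A²
I_n = √(1.28×10⁻²²) = 1.13×10⁻¹¹ A = 11.3 pA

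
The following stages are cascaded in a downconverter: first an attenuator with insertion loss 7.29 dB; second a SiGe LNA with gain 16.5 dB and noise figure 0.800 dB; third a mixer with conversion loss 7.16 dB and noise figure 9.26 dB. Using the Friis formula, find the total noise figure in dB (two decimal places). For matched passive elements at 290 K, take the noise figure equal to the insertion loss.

8.65 dB

Convert to linear (a loss of L dB is a gain of −L dB): F_i = 10^(NF_i/10), G_i = 10^(G_i,dB/10)
  Stage 1: F_1 = 10^(7.29/10) = 5.358, G_1 = 10^(−7.29/10) = 0.1866
  Stage 2: F_2 = 10^(0.800/10) = 1.202, G_2 = 10^(16.5/10) = 44.67
  Stage 3: F_3 = 10^(9.26/10) = 8.433, G_3 = 10^(−7.16/10) = 0.1923
Friis cascade:
  F = 5.358 + (1.202 − 1)/0.1866 + (8.433 − 1)/8.337 = 7.333
NF = 10 log₁₀(7.333) = 8.65 dB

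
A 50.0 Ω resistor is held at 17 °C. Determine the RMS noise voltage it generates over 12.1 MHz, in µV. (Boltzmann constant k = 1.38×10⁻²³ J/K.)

3.11 µV

T = 17 °C + 273.15 = 290.15 K
V_n = √(4kTRB)
4kTRB = 4 × 1.38×10⁻²³ × 290.15 × 5.00×10¹ × 1.21×10⁷ = 9.69×10⁻¹² V²
V_n = √(9.69×10⁻¹²) = 3.11×10⁻⁶ V = 3.11 µV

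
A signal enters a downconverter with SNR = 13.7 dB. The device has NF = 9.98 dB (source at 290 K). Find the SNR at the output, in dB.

3.72 dB

By definition F = SNR_in/SNR_out, so in dB: SNR_out = SNR_in − NF
SNR_out = 13.7 − 9.98 = 3.72 dB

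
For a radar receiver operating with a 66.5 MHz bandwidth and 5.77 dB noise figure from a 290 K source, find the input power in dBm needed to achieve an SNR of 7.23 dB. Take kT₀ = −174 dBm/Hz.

−82.8 dBm

Sensitivity = −174 + 10 log₁₀(B) + NF + SNR_min
= −174 + 78.23 + 5.77 + 7.23
= −82.77 dBm → −82.8 dBm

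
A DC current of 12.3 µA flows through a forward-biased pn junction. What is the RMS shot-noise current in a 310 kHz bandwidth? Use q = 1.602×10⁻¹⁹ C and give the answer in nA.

I_n = √(2qI·B)
2qI·B = 2 × 1.602×10⁻¹⁹ × 1.23×10⁻⁵ × 3.10×10⁵ = 1.22×10⁻¹⁸ A²
I_n = √(1.22×10⁻¹⁸) = 1.11×10⁻⁹ A = 1.11 nA

1.11 nA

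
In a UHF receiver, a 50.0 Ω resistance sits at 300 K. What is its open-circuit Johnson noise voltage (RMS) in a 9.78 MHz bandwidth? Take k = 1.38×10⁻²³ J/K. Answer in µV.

2.85 µV

V_n = √(4kTRB)
4kTRB = 4 × 1.38×10⁻²³ × 300 × 5.00×10¹ × 9.78×10⁶ = 8.10×10⁻¹² V²
V_n = √(8.10×10⁻¹²) = 2.85×10⁻⁶ V = 2.85 µV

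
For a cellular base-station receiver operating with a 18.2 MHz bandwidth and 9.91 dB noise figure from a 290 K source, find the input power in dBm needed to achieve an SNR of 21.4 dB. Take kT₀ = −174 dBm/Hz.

−70.1 dBm

Sensitivity = −174 + 10 log₁₀(B) + NF + SNR_min
= −174 + 72.6 + 9.91 + 21.4
= −70.09 dBm → −70.1 dBm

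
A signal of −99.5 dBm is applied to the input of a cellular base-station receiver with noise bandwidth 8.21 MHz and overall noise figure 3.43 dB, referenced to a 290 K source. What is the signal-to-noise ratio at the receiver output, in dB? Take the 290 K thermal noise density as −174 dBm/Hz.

1.9 dB

Noise floor: N = −174 + 10 log₁₀(B) + NF
10 log₁₀(8.21×10⁶) = 69.14 dB
N = −174 + 69.14 + 3.43 = −101.43 dBm
SNR = P_sig − N = −99.5 − (−101.43) = 1.93 dB → 1.9 dB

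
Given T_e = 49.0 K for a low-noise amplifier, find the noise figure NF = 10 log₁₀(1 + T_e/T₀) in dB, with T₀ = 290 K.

F = 1 + T_e/T₀ = 1 + 49.0/290 = 1.16897
NF = 10 log₁₀(1.16897) = 0.678 dB

0.678 dB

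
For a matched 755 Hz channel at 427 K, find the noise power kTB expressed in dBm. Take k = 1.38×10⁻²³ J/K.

−143.5 dBm

P_n = kTB = 1.38×10⁻²³ × 427 × 7.55×10² = 4.45×10⁻¹⁸ W
In dBm: 10 log₁₀(4.45×10⁻¹⁸ / 10⁻³) = −143.5 dBm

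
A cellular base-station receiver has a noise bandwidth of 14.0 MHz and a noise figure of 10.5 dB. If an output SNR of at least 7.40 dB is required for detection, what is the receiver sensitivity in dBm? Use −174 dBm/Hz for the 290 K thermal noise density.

−84.6 dBm

Sensitivity = −174 + 10 log₁₀(B) + NF + SNR_min
= −174 + 71.46 + 10.5 + 7.40
= −84.64 dBm → −84.6 dBm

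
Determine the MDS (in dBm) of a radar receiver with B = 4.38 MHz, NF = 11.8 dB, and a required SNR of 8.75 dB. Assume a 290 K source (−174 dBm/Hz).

Sensitivity = −174 + 10 log₁₀(B) + NF + SNR_min
= −174 + 66.41 + 11.8 + 8.75
= −87.04 dBm → −87.0 dBm

−87.0 dBm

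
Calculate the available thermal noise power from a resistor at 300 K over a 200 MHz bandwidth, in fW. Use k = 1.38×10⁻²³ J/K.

P_n = kTB = 1.38×10⁻²³ × 300 × 2.00×10⁸ = 8.28×10⁻¹³ W = 828 fW

828 fW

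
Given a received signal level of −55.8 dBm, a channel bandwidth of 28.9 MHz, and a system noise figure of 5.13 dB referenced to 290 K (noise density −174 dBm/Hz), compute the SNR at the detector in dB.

38.5 dB

Noise floor: N = −174 + 10 log₁₀(B) + NF
10 log₁₀(2.89×10⁷) = 74.61 dB
N = −174 + 74.61 + 5.13 = −94.26 dBm
SNR = P_sig − N = −55.8 − (−94.26) = 38.46 dB → 38.5 dB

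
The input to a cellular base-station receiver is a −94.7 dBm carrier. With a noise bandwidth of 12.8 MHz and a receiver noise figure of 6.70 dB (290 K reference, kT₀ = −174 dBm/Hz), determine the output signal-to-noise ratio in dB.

1.5 dB

Noise floor: N = −174 + 10 log₁₀(B) + NF
10 log₁₀(1.28×10⁷) = 71.07 dB
N = −174 + 71.07 + 6.70 = −96.23 dBm
SNR = P_sig − N = −94.7 − (−96.23) = 1.53 dB → 1.5 dB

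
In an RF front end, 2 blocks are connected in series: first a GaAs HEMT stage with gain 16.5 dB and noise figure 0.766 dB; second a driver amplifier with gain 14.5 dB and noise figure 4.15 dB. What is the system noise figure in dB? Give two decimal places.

0.89 dB

Convert to linear (a loss of L dB is a gain of −L dB): F_i = 10^(NF_i/10), G_i = 10^(G_i,dB/10)
  Stage 1: F_1 = 10^(0.766/10) = 1.193, G_1 = 10^(16.5/10) = 44.67
  Stage 2: F_2 = 10^(4.15/10) = 2.600, G_2 = 10^(14.5/10) = 28.18
Friis cascade:
  F = 1.193 + (2.600 − 1)/44.67 = 1.229
NF = 10 log₁₀(1.229) = 0.89 dB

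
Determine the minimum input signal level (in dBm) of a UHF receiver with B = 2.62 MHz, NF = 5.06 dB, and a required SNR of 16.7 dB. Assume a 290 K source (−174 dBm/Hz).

−88.1 dBm

Sensitivity = −174 + 10 log₁₀(B) + NF + SNR_min
= −174 + 64.18 + 5.06 + 16.7
= −88.06 dBm → −88.1 dBm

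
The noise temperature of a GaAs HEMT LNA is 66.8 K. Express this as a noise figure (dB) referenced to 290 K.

0.900 dB

F = 1 + T_e/T₀ = 1 + 66.8/290 = 1.23034
NF = 10 log₁₀(1.23034) = 0.900 dB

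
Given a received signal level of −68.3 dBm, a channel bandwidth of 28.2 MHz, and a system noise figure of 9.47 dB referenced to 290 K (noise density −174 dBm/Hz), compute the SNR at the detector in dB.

Noise floor: N = −174 + 10 log₁₀(B) + NF
10 log₁₀(2.82×10⁷) = 74.5 dB
N = −174 + 74.5 + 9.47 = −90.03 dBm
SNR = P_sig − N = −68.3 − (−90.03) = 21.73 dB → 21.7 dB

21.7 dB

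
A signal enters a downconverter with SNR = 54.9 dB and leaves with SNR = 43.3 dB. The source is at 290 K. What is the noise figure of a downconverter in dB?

11.6 dB

NF (dB) = SNR_in(dB) − SNR_out(dB) when the source is at T₀
NF = 54.9 − 43.3 = 11.6 dB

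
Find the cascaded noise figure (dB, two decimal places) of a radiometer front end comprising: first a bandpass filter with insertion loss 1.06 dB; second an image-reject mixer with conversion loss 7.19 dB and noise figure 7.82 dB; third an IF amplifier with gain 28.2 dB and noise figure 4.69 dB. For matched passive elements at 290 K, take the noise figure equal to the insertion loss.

13.16 dB

Convert to linear (a loss of L dB is a gain of −L dB): F_i = 10^(NF_i/10), G_i = 10^(G_i,dB/10)
  Stage 1: F_1 = 10^(1.06/10) = 1.276, G_1 = 10^(−1.06/10) = 0.7834
  Stage 2: F_2 = 10^(7.82/10) = 6.053, G_2 = 10^(−7.19/10) = 0.1910
  Stage 3: F_3 = 10^(4.69/10) = 2.944, G_3 = 10^(28.2/10) = 660.7
Friis cascade:
  F = 1.276 + (6.053 − 1)/0.7834 + (2.944 − 1)/0.1496 = 20.72
NF = 10 log₁₀(20.72) = 13.16 dB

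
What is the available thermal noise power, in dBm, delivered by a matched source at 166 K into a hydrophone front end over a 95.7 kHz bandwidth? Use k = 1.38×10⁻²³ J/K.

−126.6 dBm

P_n = kTB = 1.38×10⁻²³ × 166 × 9.57×10⁴ = 2.19×10⁻¹⁶ W
In dBm: 10 log₁₀(2.19×10⁻¹⁶ / 10⁻³) = −126.6 dBm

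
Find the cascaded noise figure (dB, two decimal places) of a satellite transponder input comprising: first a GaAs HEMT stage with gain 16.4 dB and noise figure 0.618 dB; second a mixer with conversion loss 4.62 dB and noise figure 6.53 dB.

Convert to linear (a loss of L dB is a gain of −L dB): F_i = 10^(NF_i/10), G_i = 10^(G_i,dB/10)
  Stage 1: F_1 = 10^(0.618/10) = 1.153, G_1 = 10^(16.4/10) = 43.65
  Stage 2: F_2 = 10^(6.53/10) = 4.498, G_2 = 10^(−4.62/10) = 0.3451
Friis cascade:
  F = 1.153 + (4.498 − 1)/43.65 = 1.233
NF = 10 log₁₀(1.233) = 0.91 dB

0.91 dB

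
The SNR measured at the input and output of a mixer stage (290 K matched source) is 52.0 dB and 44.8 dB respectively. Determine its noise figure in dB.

7.2 dB

NF (dB) = SNR_in(dB) − SNR_out(dB) when the source is at T₀
NF = 52.0 − 44.8 = 7.2 dB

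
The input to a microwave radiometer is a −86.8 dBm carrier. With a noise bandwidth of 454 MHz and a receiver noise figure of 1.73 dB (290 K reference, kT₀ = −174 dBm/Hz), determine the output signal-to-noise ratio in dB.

−1.1 dB

Noise floor: N = −174 + 10 log₁₀(B) + NF
10 log₁₀(4.54×10⁸) = 86.57 dB
N = −174 + 86.57 + 1.73 = −85.70 dBm
SNR = P_sig − N = −86.8 − (−85.70) = −1.10 dB → −1.1 dB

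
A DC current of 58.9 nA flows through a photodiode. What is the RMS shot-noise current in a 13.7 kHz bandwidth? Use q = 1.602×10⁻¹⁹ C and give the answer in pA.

I_n = √(2qI·B)
2qI·B = 2 × 1.602×10⁻¹⁹ × 5.89×10⁻⁸ × 1.37×10⁴ = 2.59×10⁻²² A²
I_n = √(2.59×10⁻²²) = 1.61×10⁻¹¹ A = 16.1 pA

16.1 pA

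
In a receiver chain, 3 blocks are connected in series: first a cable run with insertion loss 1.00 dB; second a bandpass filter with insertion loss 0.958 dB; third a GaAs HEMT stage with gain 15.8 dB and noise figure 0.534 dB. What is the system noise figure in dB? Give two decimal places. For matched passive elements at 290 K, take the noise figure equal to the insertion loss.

2.49 dB

Convert to linear (a loss of L dB is a gain of −L dB): F_i = 10^(NF_i/10), G_i = 10^(G_i,dB/10)
  Stage 1: F_1 = 10^(1.00/10) = 1.259, G_1 = 10^(−1.00/10) = 0.7943
  Stage 2: F_2 = 10^(0.958/10) = 1.247, G_2 = 10^(−0.958/10) = 0.8020
  Stage 3: F_3 = 10^(0.534/10) = 1.131, G_3 = 10^(15.8/10) = 38.02
Friis cascade:
  F = 1.259 + (1.247 − 1)/0.7943 + (1.131 − 1)/0.6371 = 1.775
NF = 10 log₁₀(1.775) = 2.49 dB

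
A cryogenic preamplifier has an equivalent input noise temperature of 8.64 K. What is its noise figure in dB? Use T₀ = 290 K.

F = 1 + T_e/T₀ = 1 + 8.64/290 = 1.02979
NF = 10 log₁₀(1.02979) = 0.127 dB

0.127 dB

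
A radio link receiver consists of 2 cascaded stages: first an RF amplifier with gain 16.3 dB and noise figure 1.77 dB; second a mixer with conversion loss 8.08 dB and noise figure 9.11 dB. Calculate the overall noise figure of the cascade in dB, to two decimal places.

2.23 dB

Convert to linear (a loss of L dB is a gain of −L dB): F_i = 10^(NF_i/10), G_i = 10^(G_i,dB/10)
  Stage 1: F_1 = 10^(1.77/10) = 1.503, G_1 = 10^(16.3/10) = 42.66
  Stage 2: F_2 = 10^(9.11/10) = 8.147, G_2 = 10^(−8.08/10) = 0.1556
Friis cascade:
  F = 1.503 + (8.147 − 1)/42.66 = 1.671
NF = 10 log₁₀(1.671) = 2.23 dB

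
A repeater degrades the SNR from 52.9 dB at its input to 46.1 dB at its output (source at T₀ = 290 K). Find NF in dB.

6.8 dB

NF (dB) = SNR_in(dB) − SNR_out(dB) when the source is at T₀
NF = 52.9 − 46.1 = 6.8 dB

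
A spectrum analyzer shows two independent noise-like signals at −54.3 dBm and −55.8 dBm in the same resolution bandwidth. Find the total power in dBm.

Convert to linear, add, convert back:
P₁ = 3.72×10⁻⁹ W, P₂ = 2.63×10⁻⁹ W
P_tot = 6.35×10⁻⁹ W → 10 log₁₀(P_tot / 10⁻³) = −52.0 dBm

−52.0 dBm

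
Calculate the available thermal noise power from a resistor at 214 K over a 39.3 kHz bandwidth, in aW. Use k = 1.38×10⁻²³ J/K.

116 aW

P_n = kTB = 1.38×10⁻²³ × 214 × 3.93×10⁴ = 1.16×10⁻¹⁶ W = 116 aW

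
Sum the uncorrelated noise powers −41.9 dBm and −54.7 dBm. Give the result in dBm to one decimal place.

−41.7 dBm

Convert to linear, add, convert back:
P₁ = 6.46×10⁻⁸ W, P₂ = 3.39×10⁻⁹ W
P_tot = 6.80×10⁻⁸ W → 10 log₁₀(P_tot / 10⁻³) = −41.7 dBm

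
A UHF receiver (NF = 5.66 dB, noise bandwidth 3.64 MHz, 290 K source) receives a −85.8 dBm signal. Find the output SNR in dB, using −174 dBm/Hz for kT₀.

16.9 dB

Noise floor: N = −174 + 10 log₁₀(B) + NF
10 log₁₀(3.64×10⁶) = 65.61 dB
N = −174 + 65.61 + 5.66 = −102.73 dBm
SNR = P_sig − N = −85.8 − (−102.73) = 16.93 dB → 16.9 dB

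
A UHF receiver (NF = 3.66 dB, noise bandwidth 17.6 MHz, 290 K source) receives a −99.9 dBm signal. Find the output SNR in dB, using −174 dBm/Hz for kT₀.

−2.0 dB

Noise floor: N = −174 + 10 log₁₀(B) + NF
10 log₁₀(1.76×10⁷) = 72.46 dB
N = −174 + 72.46 + 3.66 = −97.88 dBm
SNR = P_sig − N = −99.9 − (−97.88) = −2.02 dB → −2.0 dB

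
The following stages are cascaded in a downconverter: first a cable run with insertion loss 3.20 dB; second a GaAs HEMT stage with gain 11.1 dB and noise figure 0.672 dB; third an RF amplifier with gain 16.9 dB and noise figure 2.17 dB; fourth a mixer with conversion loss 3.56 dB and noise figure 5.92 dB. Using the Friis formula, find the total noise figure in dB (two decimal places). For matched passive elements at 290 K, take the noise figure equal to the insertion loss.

Convert to linear (a loss of L dB is a gain of −L dB): F_i = 10^(NF_i/10), G_i = 10^(G_i,dB/10)
  Stage 1: F_1 = 10^(3.20/10) = 2.089, G_1 = 10^(−3.20/10) = 0.4786
  Stage 2: F_2 = 10^(0.672/10) = 1.167, G_2 = 10^(11.1/10) = 12.88
  Stage 3: F_3 = 10^(2.17/10) = 1.648, G_3 = 10^(16.9/10) = 48.98
  Stage 4: F_4 = 10^(5.92/10) = 3.908, G_4 = 10^(−3.56/10) = 0.4406
Friis cascade:
  F = 2.089 + (1.167 − 1)/0.4786 + (1.648 − 1)/6.166 + (3.908 − 1)/302.0 = 2.554
NF = 10 log₁₀(2.554) = 4.07 dB

4.07 dB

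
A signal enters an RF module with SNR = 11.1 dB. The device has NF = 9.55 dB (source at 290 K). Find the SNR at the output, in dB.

By definition F = SNR_in/SNR_out, so in dB: SNR_out = SNR_in − NF
SNR_out = 11.1 − 9.55 = 1.55 dB

1.55 dB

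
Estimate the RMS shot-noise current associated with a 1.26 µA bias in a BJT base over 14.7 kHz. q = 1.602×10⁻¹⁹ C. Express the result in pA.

I_n = √(2qI·B)
2qI·B = 2 × 1.602×10⁻¹⁹ × 1.26×10⁻⁶ × 1.47×10⁴ = 5.93×10⁻²¹ A²
I_n = √(5.93×10⁻²¹) = 7.70×10⁻¹¹ A = 77.0 pA

77.0 pA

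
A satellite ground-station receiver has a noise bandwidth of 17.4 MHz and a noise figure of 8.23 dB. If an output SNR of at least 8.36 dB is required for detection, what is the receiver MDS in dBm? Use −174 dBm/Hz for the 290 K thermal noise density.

−85.0 dBm

Sensitivity = −174 + 10 log₁₀(B) + NF + SNR_min
= −174 + 72.41 + 8.23 + 8.36
= −85.00 dBm → −85.0 dBm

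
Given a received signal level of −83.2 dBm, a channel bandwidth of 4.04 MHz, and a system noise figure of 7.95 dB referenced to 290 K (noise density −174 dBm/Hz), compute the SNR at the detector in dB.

Noise floor: N = −174 + 10 log₁₀(B) + NF
10 log₁₀(4.04×10⁶) = 66.06 dB
N = −174 + 66.06 + 7.95 = −99.99 dBm
SNR = P_sig − N = −83.2 − (−99.99) = 16.79 dB → 16.8 dB

16.8 dB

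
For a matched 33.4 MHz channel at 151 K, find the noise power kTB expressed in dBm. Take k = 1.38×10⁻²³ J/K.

P_n = kTB = 1.38×10⁻²³ × 151 × 3.34×10⁷ = 6.96×10⁻¹⁴ W
In dBm: 10 log₁₀(6.96×10⁻¹⁴ / 10⁻³) = −101.6 dBm

−101.6 dBm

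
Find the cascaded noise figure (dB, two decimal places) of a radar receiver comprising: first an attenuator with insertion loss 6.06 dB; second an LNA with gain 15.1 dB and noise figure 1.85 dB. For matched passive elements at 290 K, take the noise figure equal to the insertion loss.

Convert to linear (a loss of L dB is a gain of −L dB): F_i = 10^(NF_i/10), G_i = 10^(G_i,dB/10)
  Stage 1: F_1 = 10^(6.06/10) = 4.036, G_1 = 10^(−6.06/10) = 0.2477
  Stage 2: F_2 = 10^(1.85/10) = 1.531, G_2 = 10^(15.1/10) = 32.36
Friis cascade:
  F = 4.036 + (1.531 − 1)/0.2477 = 6.180
NF = 10 log₁₀(6.180) = 7.91 dB

7.91 dB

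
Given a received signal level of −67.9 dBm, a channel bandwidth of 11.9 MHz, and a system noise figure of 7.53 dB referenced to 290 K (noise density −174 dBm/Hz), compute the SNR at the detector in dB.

Noise floor: N = −174 + 10 log₁₀(B) + NF
10 log₁₀(1.19×10⁷) = 70.76 dB
N = −174 + 70.76 + 7.53 = −95.71 dBm
SNR = P_sig − N = −67.9 − (−95.71) = 27.81 dB → 27.8 dB

27.8 dB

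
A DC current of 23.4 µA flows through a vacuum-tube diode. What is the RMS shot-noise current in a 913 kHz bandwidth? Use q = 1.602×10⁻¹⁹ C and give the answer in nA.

I_n = √(2qI·B)
2qI·B = 2 × 1.602×10⁻¹⁹ × 2.34×10⁻⁵ × 9.13×10⁵ = 6.85×10⁻¹⁸ A²
I_n = √(6.85×10⁻¹⁸) = 2.62×10⁻⁹ A = 2.62 nA

2.62 nA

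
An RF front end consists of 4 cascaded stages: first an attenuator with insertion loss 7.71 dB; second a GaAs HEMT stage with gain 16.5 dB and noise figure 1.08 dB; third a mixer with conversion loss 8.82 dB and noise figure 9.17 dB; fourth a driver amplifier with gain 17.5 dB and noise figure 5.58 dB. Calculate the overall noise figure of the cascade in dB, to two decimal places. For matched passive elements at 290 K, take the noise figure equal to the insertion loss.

10.48 dB

Convert to linear (a loss of L dB is a gain of −L dB): F_i = 10^(NF_i/10), G_i = 10^(G_i,dB/10)
  Stage 1: F_1 = 10^(7.71/10) = 5.902, G_1 = 10^(−7.71/10) = 0.1694
  Stage 2: F_2 = 10^(1.08/10) = 1.282, G_2 = 10^(16.5/10) = 44.67
  Stage 3: F_3 = 10^(9.17/10) = 8.260, G_3 = 10^(−8.82/10) = 0.1312
  Stage 4: F_4 = 10^(5.58/10) = 3.614, G_4 = 10^(17.5/10) = 56.23
Friis cascade:
  F = 5.902 + (1.282 − 1)/0.1694 + (8.260 − 1)/7.568 + (3.614 − 1)/0.9931 = 11.16
NF = 10 log₁₀(11.16) = 10.48 dB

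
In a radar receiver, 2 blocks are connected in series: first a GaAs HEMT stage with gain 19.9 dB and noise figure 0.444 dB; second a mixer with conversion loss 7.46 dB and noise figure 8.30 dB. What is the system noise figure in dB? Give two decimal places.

Convert to linear (a loss of L dB is a gain of −L dB): F_i = 10^(NF_i/10), G_i = 10^(G_i,dB/10)
  Stage 1: F_1 = 10^(0.444/10) = 1.108, G_1 = 10^(19.9/10) = 97.72
  Stage 2: F_2 = 10^(8.30/10) = 6.761, G_2 = 10^(−7.46/10) = 0.1795
Friis cascade:
  F = 1.108 + (6.761 − 1)/97.72 = 1.167
NF = 10 log₁₀(1.167) = 0.67 dB

0.67 dB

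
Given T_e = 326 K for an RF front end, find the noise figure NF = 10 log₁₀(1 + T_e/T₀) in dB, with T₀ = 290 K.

F = 1 + T_e/T₀ = 1 + 326/290 = 2.12414
NF = 10 log₁₀(2.12414) = 3.27 dB

3.27 dB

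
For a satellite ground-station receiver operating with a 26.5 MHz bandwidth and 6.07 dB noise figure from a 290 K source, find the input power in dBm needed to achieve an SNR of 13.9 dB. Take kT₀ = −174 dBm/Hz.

Sensitivity = −174 + 10 log₁₀(B) + NF + SNR_min
= −174 + 74.23 + 6.07 + 13.9
= −79.80 dBm → −79.8 dBm

−79.8 dBm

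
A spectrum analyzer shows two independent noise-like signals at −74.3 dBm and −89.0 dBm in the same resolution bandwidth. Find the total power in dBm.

−74.2 dBm

Convert to linear, add, convert back:
P₁ = 3.72×10⁻¹¹ W, P₂ = 1.26×10⁻¹² W
P_tot = 3.84×10⁻¹¹ W → 10 log₁₀(P_tot / 10⁻³) = −74.2 dBm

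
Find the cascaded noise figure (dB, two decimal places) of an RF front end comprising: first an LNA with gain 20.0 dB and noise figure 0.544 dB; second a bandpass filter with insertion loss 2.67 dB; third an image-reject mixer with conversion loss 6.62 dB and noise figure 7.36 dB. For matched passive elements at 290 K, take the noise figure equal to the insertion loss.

0.88 dB

Convert to linear (a loss of L dB is a gain of −L dB): F_i = 10^(NF_i/10), G_i = 10^(G_i,dB/10)
  Stage 1: F_1 = 10^(0.544/10) = 1.133, G_1 = 10^(20.0/10) = 100.0
  Stage 2: F_2 = 10^(2.67/10) = 1.849, G_2 = 10^(−2.67/10) = 0.5408
  Stage 3: F_3 = 10^(7.36/10) = 5.445, G_3 = 10^(−6.62/10) = 0.2178
Friis cascade:
  F = 1.133 + (1.849 − 1)/100.0 + (5.445 − 1)/54.08 = 1.224
NF = 10 log₁₀(1.224) = 0.88 dB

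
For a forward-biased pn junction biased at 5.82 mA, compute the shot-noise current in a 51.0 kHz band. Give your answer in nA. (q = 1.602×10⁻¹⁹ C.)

I_n = √(2qI·B)
2qI·B = 2 × 1.602×10⁻¹⁹ × 5.82×10⁻³ × 5.10×10⁴ = 9.51×10⁻¹⁷ A²
I_n = √(9.51×10⁻¹⁷) = 9.75×10⁻⁹ A = 9.75 nA

9.75 nA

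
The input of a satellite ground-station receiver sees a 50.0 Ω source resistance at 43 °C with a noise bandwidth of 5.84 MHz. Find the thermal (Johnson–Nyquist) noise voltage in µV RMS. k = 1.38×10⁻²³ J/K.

T = 43 °C + 273.15 = 316.15 K
V_n = √(4kTRB)
4kTRB = 4 × 1.38×10⁻²³ × 316.15 × 5.00×10¹ × 5.84×10⁶ = 5.10×10⁻¹² V²
V_n = √(5.10×10⁻¹²) = 2.26×10⁻⁶ V = 2.26 µV

2.26 µV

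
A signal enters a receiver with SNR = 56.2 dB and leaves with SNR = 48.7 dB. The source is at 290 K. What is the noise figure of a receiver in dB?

7.5 dB

NF (dB) = SNR_in(dB) − SNR_out(dB) when the source is at T₀
NF = 56.2 − 48.7 = 7.5 dB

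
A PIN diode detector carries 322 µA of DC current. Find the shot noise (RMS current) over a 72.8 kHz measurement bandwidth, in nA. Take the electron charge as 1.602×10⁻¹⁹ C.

I_n = √(2qI·B)
2qI·B = 2 × 1.602×10⁻¹⁹ × 3.22×10⁻⁴ × 7.28×10⁴ = 7.51×10⁻¹⁸ A²
I_n = √(7.51×10⁻¹⁸) = 2.74×10⁻⁹ A = 2.74 nA

2.74 nA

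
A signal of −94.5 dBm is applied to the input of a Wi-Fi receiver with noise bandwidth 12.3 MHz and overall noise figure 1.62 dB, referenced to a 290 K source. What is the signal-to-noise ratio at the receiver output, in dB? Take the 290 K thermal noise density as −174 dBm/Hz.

Noise floor: N = −174 + 10 log₁₀(B) + NF
10 log₁₀(1.23×10⁷) = 70.9 dB
N = −174 + 70.9 + 1.62 = −101.48 dBm
SNR = P_sig − N = −94.5 − (−101.48) = 6.98 dB → 7.0 dB

7.0 dB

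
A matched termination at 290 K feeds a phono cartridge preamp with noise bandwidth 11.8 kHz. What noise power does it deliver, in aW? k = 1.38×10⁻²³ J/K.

47.2 aW

P_n = kTB = 1.38×10⁻²³ × 290 × 1.18×10⁴ = 4.72×10⁻¹⁷ W = 47.2 aW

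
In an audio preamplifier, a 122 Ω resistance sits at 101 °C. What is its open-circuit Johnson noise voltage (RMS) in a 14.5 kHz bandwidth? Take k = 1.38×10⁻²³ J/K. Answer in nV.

T = 101 °C + 273.15 = 374.15 K
V_n = √(4kTRB)
4kTRB = 4 × 1.38×10⁻²³ × 374.15 × 1.22×10² × 1.45×10⁴ = 3.65×10⁻¹⁴ V²
V_n = √(3.65×10⁻¹⁴) = 1.91×10⁻⁷ V = 191 nV

191 nV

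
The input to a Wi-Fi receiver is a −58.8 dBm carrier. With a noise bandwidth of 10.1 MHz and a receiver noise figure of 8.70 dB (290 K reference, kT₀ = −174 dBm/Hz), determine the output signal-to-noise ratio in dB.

36.5 dB

Noise floor: N = −174 + 10 log₁₀(B) + NF
10 log₁₀(1.01×10⁷) = 70.04 dB
N = −174 + 70.04 + 8.70 = −95.26 dBm
SNR = P_sig − N = −58.8 − (−95.26) = 36.46 dB → 36.5 dB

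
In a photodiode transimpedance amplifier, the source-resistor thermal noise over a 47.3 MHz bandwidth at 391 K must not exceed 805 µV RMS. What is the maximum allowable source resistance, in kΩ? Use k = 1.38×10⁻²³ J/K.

635 kΩ

Johnson–Nyquist: V_n = √(4kTRB) ⇒ R = V_n² / (4kTB)
4kTB = 4 × 1.38×10⁻²³ × 391 × 4.73×10⁷ = 1.02×10⁻¹²
R = (8.05×10⁻⁴)² / 1.02×10⁻¹² = 6.35×10⁵ Ω = 635 kΩ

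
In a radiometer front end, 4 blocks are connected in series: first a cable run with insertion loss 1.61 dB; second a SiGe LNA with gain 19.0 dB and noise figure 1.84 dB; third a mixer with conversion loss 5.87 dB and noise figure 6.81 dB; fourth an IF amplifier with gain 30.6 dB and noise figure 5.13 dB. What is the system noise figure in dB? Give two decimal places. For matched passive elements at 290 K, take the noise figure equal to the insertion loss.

3.88 dB

Convert to linear (a loss of L dB is a gain of −L dB): F_i = 10^(NF_i/10), G_i = 10^(G_i,dB/10)
  Stage 1: F_1 = 10^(1.61/10) = 1.449, G_1 = 10^(−1.61/10) = 0.6902
  Stage 2: F_2 = 10^(1.84/10) = 1.528, G_2 = 10^(19.0/10) = 79.43
  Stage 3: F_3 = 10^(6.81/10) = 4.797, G_3 = 10^(−5.87/10) = 0.2588
  Stage 4: F_4 = 10^(5.13/10) = 3.258, G_4 = 10^(30.6/10) = 1148
Friis cascade:
  F = 1.449 + (1.528 − 1)/0.6902 + (4.797 − 1)/54.83 + (3.258 − 1)/14.19 = 2.441
NF = 10 log₁₀(2.441) = 3.88 dB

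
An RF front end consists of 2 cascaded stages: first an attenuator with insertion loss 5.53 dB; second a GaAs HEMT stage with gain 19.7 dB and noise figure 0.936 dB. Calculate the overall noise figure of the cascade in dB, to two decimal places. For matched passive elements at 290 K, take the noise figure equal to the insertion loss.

Convert to linear (a loss of L dB is a gain of −L dB): F_i = 10^(NF_i/10), G_i = 10^(G_i,dB/10)
  Stage 1: F_1 = 10^(5.53/10) = 3.573, G_1 = 10^(−5.53/10) = 0.2799
  Stage 2: F_2 = 10^(0.936/10) = 1.241, G_2 = 10^(19.7/10) = 93.33
Friis cascade:
  F = 3.573 + (1.241 − 1)/0.2799 = 4.432
NF = 10 log₁₀(4.432) = 6.47 dB

6.47 dB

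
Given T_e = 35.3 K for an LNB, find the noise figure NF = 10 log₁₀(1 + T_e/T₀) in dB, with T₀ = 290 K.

F = 1 + T_e/T₀ = 1 + 35.3/290 = 1.12172
NF = 10 log₁₀(1.12172) = 0.499 dB

0.499 dB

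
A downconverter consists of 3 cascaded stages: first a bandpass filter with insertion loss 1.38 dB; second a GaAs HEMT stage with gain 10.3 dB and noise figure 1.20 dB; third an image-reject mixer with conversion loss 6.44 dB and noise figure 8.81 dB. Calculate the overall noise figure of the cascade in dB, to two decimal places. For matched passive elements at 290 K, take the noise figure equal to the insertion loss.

Convert to linear (a loss of L dB is a gain of −L dB): F_i = 10^(NF_i/10), G_i = 10^(G_i,dB/10)
  Stage 1: F_1 = 10^(1.38/10) = 1.374, G_1 = 10^(−1.38/10) = 0.7278
  Stage 2: F_2 = 10^(1.20/10) = 1.318, G_2 = 10^(10.3/10) = 10.72
  Stage 3: F_3 = 10^(8.81/10) = 7.603, G_3 = 10^(−6.44/10) = 0.2270
Friis cascade:
  F = 1.374 + (1.318 − 1)/0.7278 + (7.603 − 1)/7.798 = 2.658
NF = 10 log₁₀(2.658) = 4.25 dB

4.25 dB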